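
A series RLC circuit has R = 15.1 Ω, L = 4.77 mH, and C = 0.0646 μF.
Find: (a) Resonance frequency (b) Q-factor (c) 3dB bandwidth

Step 1 — Resonance condition Im(Z)=0 gives ω₀ = 1/√(LC).
Step 2 — ω₀ = 1/√(0.00477·6.46e-08) = 5.697e+04 rad/s.
Step 3 — f₀ = ω₀/(2π) = 9067 Hz.
Step 4 — Series Q: Q = ω₀L/R = 5.697e+04·0.00477/15.1 = 18.
Step 5 — 3dB bandwidth: Δω = ω₀/Q = 3166 rad/s; BW = Δω/(2π) = 503.8 Hz.

(a) f₀ = 9067 Hz  (b) Q = 18  (c) BW = 503.8 Hz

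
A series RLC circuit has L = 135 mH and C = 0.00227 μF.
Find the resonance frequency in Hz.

Step 1 — Resonance condition Im(Z)=0 gives ω₀ = 1/√(LC).
Step 2 — ω₀ = 1/√(0.135·2.27e-09) = 5.712e+04 rad/s.
Step 3 — f₀ = ω₀/(2π) = 9092 Hz.

f₀ = 9092 Hz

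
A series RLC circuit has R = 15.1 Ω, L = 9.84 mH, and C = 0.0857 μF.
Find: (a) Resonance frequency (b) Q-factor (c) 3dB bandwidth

Step 1 — Resonance: ω₀ = 1/√(LC) = 1/√(0.00984·8.57e-08) = 3.444e+04 rad/s.
Step 2 — f₀ = ω₀/(2π) = 5481 Hz.
Step 3 — Series Q: Q = ω₀L/R = 3.444e+04·0.00984/15.1 = 22.44.
Step 4 — Bandwidth: Δω = ω₀/Q = 1535 rad/s; BW = Δω/(2π) = 244.2 Hz.

(a) f₀ = 5481 Hz  (b) Q = 22.44  (c) BW = 244.2 Hz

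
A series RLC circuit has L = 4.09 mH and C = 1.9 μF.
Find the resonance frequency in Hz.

Step 1 — Resonance condition Im(Z)=0 gives ω₀ = 1/√(LC).
Step 2 — ω₀ = 1/√(0.00409·1.9e-06) = 1.134e+04 rad/s.
Step 3 — f₀ = ω₀/(2π) = 1805 Hz.

f₀ = 1805 Hz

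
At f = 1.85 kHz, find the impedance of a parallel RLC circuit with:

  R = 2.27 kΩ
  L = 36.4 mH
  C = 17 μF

Step 1 — Angular frequency: ω = 2π·f = 2π·1850 = 1.162e+04 rad/s.
Step 2 — Component impedances:
  R: Z = R = 2270 Ω
  L: Z = jωL = j·1.162e+04·0.0364 = 0 + j423.1 Ω
  C: Z = 1/(jωC) = -j/(ω·C) = 0 - j5.061 Ω
Step 3 — Parallel combination: 1/Z_total = 1/R + 1/L + 1/C; Z_total = 0.01156 - j5.122 Ω = 5.122∠-89.9° Ω.

Z = 0.01156 - j5.122 Ω = 5.122∠-89.9° Ω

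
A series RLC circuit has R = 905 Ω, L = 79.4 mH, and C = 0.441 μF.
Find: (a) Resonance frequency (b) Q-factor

Step 1 — Resonance condition Im(Z)=0 gives ω₀ = 1/√(LC).
Step 2 — ω₀ = 1/√(0.0794·4.41e-07) = 5344 rad/s.
Step 3 — f₀ = ω₀/(2π) = 850.5 Hz.
Step 4 — Series Q: Q = ω₀L/R = 5344·0.0794/905 = 0.4689.

(a) f₀ = 850.5 Hz  (b) Q = 0.4689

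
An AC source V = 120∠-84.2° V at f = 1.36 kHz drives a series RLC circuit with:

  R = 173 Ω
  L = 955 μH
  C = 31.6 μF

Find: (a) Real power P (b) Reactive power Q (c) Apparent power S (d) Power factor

Step 1 — Angular frequency: ω = 2π·f = 2π·1360 = 8545 rad/s.
Step 2 — Component impedances:
  R: Z = R = 173 Ω
  L: Z = jωL = j·8545·0.000955 = 0 + j8.161 Ω
  C: Z = 1/(jωC) = -j/(ω·C) = 0 - j3.703 Ω
Step 3 — Series combination: Z_total = R + L + C = 173 + j4.457 Ω = 173.1∠1.5° Ω.
Step 4 — Source phasor: V = 120∠-84.2° V = 12.13 - j119.4 V.
Step 5 — Current: I = V / Z = 0.05228 - j0.6914 A = 0.6934∠-85.7° A.
Step 6 — Complex power: S = V·I* = 83.18 + j2.143 VA.
Step 7 — Real power: P = Re(S) = 83.18 W.
Step 8 — Reactive power: Q = Im(S) = 2.143 VAR.
Step 9 — Apparent power: |S| = 83.21 VA.
Step 10 — Power factor: PF = P/|S| = 0.9997 (lagging).

(a) P = 83.18 W  (b) Q = 2.143 VAR  (c) S = 83.21 VA  (d) PF = 0.9997 (lagging)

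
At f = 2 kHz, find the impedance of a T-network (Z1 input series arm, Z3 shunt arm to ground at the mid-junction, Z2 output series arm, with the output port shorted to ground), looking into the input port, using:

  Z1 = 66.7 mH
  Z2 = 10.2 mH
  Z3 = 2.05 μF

Step 1 — Angular frequency: ω = 2π·f = 2π·2000 = 1.257e+04 rad/s.
Step 2 — Component impedances:
  Z1: Z = jωL = j·1.257e+04·0.0667 = 0 + j838.2 Ω
  Z2: Z = jωL = j·1.257e+04·0.0102 = 0 + j128.2 Ω
  Z3: Z = 1/(jωC) = -j/(ω·C) = 0 - j38.82 Ω
Step 3 — With the output port shorted to ground, the output series arm Z2 runs from the junction to ground; the shunt arm Z3 also runs from the junction to ground. They appear in parallel: Z3 || Z2 = 0 - j55.68 Ω.
Step 4 — Series with input arm Z1: Z_in = Z1 + (Z3 || Z2) = 0 + j782.5 Ω = 782.5∠90.0° Ω.

Z = 0 + j782.5 Ω = 782.5∠90.0° Ω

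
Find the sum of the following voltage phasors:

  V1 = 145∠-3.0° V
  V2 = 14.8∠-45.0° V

Step 1 — Convert each phasor to rectangular form:
  V1 = 145·(cos(-3.0°) + j·sin(-3.0°)) = 144.8 - j7.589 V
  V2 = 14.8·(cos(-45.0°) + j·sin(-45.0°)) = 10.47 - j10.47 V
Step 2 — Sum components: V_total = 155.3 - j18.05 V.
Step 3 — Convert to polar: |V_total| = 156.3 V, ∠V_total = -6.6°.

V_total = 156.3∠-6.6° V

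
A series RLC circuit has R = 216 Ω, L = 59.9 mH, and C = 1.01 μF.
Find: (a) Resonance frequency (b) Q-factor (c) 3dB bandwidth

Step 1 — Resonance: ω₀ = 1/√(LC) = 1/√(0.0599·1.01e-06) = 4066 rad/s.
Step 2 — f₀ = ω₀/(2π) = 647.1 Hz.
Step 3 — Series Q: Q = ω₀L/R = 4066·0.0599/216 = 1.127.
Step 4 — Bandwidth: Δω = ω₀/Q = 3606 rad/s; BW = Δω/(2π) = 573.9 Hz.

(a) f₀ = 647.1 Hz  (b) Q = 1.127  (c) BW = 573.9 Hz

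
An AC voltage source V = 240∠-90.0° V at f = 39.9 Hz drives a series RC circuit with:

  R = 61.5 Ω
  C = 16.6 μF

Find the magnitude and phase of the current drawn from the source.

Step 1 — Angular frequency: ω = 2π·f = 2π·39.9 = 250.7 rad/s.
Step 2 — Component impedances:
  R: Z = R = 61.5 Ω
  C: Z = 1/(jωC) = -j/(ω·C) = 0 - j240.3 Ω
Step 3 — Series combination: Z_total = R + C = 61.5 - j240.3 Ω = 248∠-75.6° Ω.
Step 4 — Source phasor: V = 240∠-90.0° V = 0 - j240 V.
Step 5 — Ohm's law: I = V / Z_total = (0 - j240) / (61.5 - j240.3) = 0.9374 - j0.2399 A.
Step 6 — Convert to polar: |I| = 0.9676 A, ∠I = -14.4°.

I = 0.9676∠-14.4° A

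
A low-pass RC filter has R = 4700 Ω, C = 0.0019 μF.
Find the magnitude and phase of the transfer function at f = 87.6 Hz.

Step 1 — Angular frequency: ω = 2π·87.6 = 550.4 rad/s.
Step 2 — Transfer function: H(jω) = 1/(1 + jωRC).
Step 3 — Denominator: 1 + jωRC = 1 + j·550.4·4700·1.9e-09 = 1 + j0.004915.
Step 4 — H = 1 - j0.004915.
Step 5 — Magnitude: |H| = 1 (-0.0 dB); phase: φ = -0.3°.

|H| = 1 (-0.0 dB), φ = -0.3°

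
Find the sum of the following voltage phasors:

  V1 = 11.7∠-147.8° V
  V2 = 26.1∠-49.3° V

Step 1 — Convert each phasor to rectangular form:
  V1 = 11.7·(cos(-147.8°) + j·sin(-147.8°)) = -9.9 - j6.235 V
  V2 = 26.1·(cos(-49.3°) + j·sin(-49.3°)) = 17.02 - j19.79 V
Step 2 — Sum components: V_total = 7.119 - j26.02 V.
Step 3 — Convert to polar: |V_total| = 26.98 V, ∠V_total = -74.7°.

V_total = 26.98∠-74.7° V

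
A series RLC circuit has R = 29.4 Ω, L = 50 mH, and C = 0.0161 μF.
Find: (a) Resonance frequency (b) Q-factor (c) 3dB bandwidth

Step 1 — Resonance: ω₀ = 1/√(LC) = 1/√(0.05·1.61e-08) = 3.525e+04 rad/s.
Step 2 — f₀ = ω₀/(2π) = 5609 Hz.
Step 3 — Series Q: Q = ω₀L/R = 3.525e+04·0.05/29.4 = 59.94.
Step 4 — Bandwidth: Δω = ω₀/Q = 588 rad/s; BW = Δω/(2π) = 93.58 Hz.

(a) f₀ = 5609 Hz  (b) Q = 59.94  (c) BW = 93.58 Hz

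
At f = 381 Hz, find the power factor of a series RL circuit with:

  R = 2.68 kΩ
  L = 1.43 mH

Step 1 — Angular frequency: ω = 2π·f = 2π·381 = 2394 rad/s.
Step 2 — Component impedances:
  R: Z = R = 2680 Ω
  L: Z = jωL = j·2394·0.00143 = 0 + j3.423 Ω
Step 3 — Series combination: Z_total = R + L = 2680 + j3.423 Ω = 2680∠0.1° Ω.
Step 4 — Power factor: PF = cos(φ) = Re(Z)/|Z| = 2680/2680 = 1.
Step 5 — Type: Im(Z) = 3.423 ⇒ lagging (phase φ = 0.1°).

PF = 1 (lagging, φ = 0.1°)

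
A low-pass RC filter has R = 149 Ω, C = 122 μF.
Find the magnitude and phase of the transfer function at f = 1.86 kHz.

Step 1 — Angular frequency: ω = 2π·1860 = 1.169e+04 rad/s.
Step 2 — Transfer function: H(jω) = 1/(1 + jωRC).
Step 3 — Denominator: 1 + jωRC = 1 + j·1.169e+04·149·0.000122 = 1 + j212.4.
Step 4 — H = 2.216e-05 - j0.004707.
Step 5 — Magnitude: |H| = 0.004707 (-46.5 dB); phase: φ = -89.7°.

|H| = 0.004707 (-46.5 dB), φ = -89.7°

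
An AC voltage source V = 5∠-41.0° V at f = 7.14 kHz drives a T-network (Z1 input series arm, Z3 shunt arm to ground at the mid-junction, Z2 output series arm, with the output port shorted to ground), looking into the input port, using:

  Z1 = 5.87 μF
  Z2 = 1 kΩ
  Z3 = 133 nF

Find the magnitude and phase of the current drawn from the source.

Step 1 — Angular frequency: ω = 2π·f = 2π·7140 = 4.486e+04 rad/s.
Step 2 — Component impedances:
  Z1: Z = 1/(jωC) = -j/(ω·C) = 0 - j3.797 Ω
  Z2: Z = R = 1000 Ω
  Z3: Z = 1/(jωC) = -j/(ω·C) = 0 - j167.6 Ω
Step 3 — With the output port shorted to ground, the output series arm Z2 runs from the junction to ground; the shunt arm Z3 also runs from the junction to ground. They appear in parallel: Z3 || Z2 = 27.32 - j163 Ω.
Step 4 — Series with input arm Z1: Z_in = Z1 + (Z3 || Z2) = 27.32 - j166.8 Ω = 169∠-80.7° Ω.
Step 5 — Source phasor: V = 5∠-41.0° V = 3.774 - j3.28 V.
Step 6 — Ohm's law: I = V / Z_total = (3.774 - j3.28) / (27.32 - j166.8) = 0.02276 + j0.01889 A.
Step 7 — Convert to polar: |I| = 0.02958 A, ∠I = 39.7°.

I = 0.02958∠39.7° A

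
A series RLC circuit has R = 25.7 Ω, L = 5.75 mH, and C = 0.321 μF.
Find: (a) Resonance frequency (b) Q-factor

Step 1 — Resonance condition Im(Z)=0 gives ω₀ = 1/√(LC).
Step 2 — ω₀ = 1/√(0.00575·3.21e-07) = 2.328e+04 rad/s.
Step 3 — f₀ = ω₀/(2π) = 3705 Hz.
Step 4 — Series Q: Q = ω₀L/R = 2.328e+04·0.00575/25.7 = 5.208.

(a) f₀ = 3705 Hz  (b) Q = 5.208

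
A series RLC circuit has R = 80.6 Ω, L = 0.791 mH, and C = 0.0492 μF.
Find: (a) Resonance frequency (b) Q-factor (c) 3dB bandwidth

Step 1 — Resonance condition Im(Z)=0 gives ω₀ = 1/√(LC).
Step 2 — ω₀ = 1/√(0.000791·4.92e-08) = 1.603e+05 rad/s.
Step 3 — f₀ = ω₀/(2π) = 2.551e+04 Hz.
Step 4 — Series Q: Q = ω₀L/R = 1.603e+05·0.000791/80.6 = 1.573.
Step 5 — 3dB bandwidth: Δω = ω₀/Q = 1.019e+05 rad/s; BW = Δω/(2π) = 1.622e+04 Hz.

(a) f₀ = 2.551e+04 Hz  (b) Q = 1.573  (c) BW = 1.622e+04 Hz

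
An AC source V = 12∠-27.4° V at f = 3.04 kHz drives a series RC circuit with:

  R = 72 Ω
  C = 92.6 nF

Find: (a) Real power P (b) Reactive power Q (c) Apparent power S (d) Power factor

Step 1 — Angular frequency: ω = 2π·f = 2π·3040 = 1.91e+04 rad/s.
Step 2 — Component impedances:
  R: Z = R = 72 Ω
  C: Z = 1/(jωC) = -j/(ω·C) = 0 - j565.4 Ω
Step 3 — Series combination: Z_total = R + C = 72 - j565.4 Ω = 569.9∠-82.7° Ω.
Step 4 — Source phasor: V = 12∠-27.4° V = 10.65 - j5.522 V.
Step 5 — Current: I = V / Z = 0.01197 + j0.01732 A = 0.02105∠55.3° A.
Step 6 — Complex power: S = V·I* = 0.03192 - j0.2506 VA.
Step 7 — Real power: P = Re(S) = 0.03192 W.
Step 8 — Reactive power: Q = Im(S) = -0.2506 VAR.
Step 9 — Apparent power: |S| = 0.2527 VA.
Step 10 — Power factor: PF = P/|S| = 0.1263 (leading).

(a) P = 0.03192 W  (b) Q = -0.2506 VAR  (c) S = 0.2527 VA  (d) PF = 0.1263 (leading)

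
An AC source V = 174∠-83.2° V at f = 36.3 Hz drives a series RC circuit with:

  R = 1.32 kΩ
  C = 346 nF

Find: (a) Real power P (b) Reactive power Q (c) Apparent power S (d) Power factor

Step 1 — Angular frequency: ω = 2π·f = 2π·36.3 = 228.1 rad/s.
Step 2 — Component impedances:
  R: Z = R = 1320 Ω
  C: Z = 1/(jωC) = -j/(ω·C) = 0 - j1.267e+04 Ω
Step 3 — Series combination: Z_total = R + C = 1320 - j1.267e+04 Ω = 1.274e+04∠-84.1° Ω.
Step 4 — Source phasor: V = 174∠-83.2° V = 20.6 - j172.8 V.
Step 5 — Current: I = V / Z = 0.01366 + j0.0002033 A = 0.01366∠0.9° A.
Step 6 — Complex power: S = V·I* = 0.2462 - j2.364 VA.
Step 7 — Real power: P = Re(S) = 0.2462 W.
Step 8 — Reactive power: Q = Im(S) = -2.364 VAR.
Step 9 — Apparent power: |S| = 2.376 VA.
Step 10 — Power factor: PF = P/|S| = 0.1036 (leading).

(a) P = 0.2462 W  (b) Q = -2.364 VAR  (c) S = 2.376 VA  (d) PF = 0.1036 (leading)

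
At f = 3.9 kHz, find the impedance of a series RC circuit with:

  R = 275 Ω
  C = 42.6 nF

Step 1 — Angular frequency: ω = 2π·f = 2π·3900 = 2.45e+04 rad/s.
Step 2 — Component impedances:
  R: Z = R = 275 Ω
  C: Z = 1/(jωC) = -j/(ω·C) = 0 - j958 Ω
Step 3 — Series combination: Z_total = R + C = 275 - j958 Ω = 996.6∠-74.0° Ω.

Z = 275 - j958 Ω = 996.6∠-74.0° Ω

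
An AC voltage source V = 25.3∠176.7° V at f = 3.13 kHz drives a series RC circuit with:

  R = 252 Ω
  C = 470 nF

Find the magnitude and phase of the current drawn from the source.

Step 1 — Angular frequency: ω = 2π·f = 2π·3130 = 1.967e+04 rad/s.
Step 2 — Component impedances:
  R: Z = R = 252 Ω
  C: Z = 1/(jωC) = -j/(ω·C) = 0 - j108.2 Ω
Step 3 — Series combination: Z_total = R + C = 252 - j108.2 Ω = 274.2∠-23.2° Ω.
Step 4 — Source phasor: V = 25.3∠176.7° V = -25.26 + j1.456 V.
Step 5 — Ohm's law: I = V / Z_total = (-25.26 + j1.456) / (252 - j108.2) = -0.08673 - j0.03145 A.
Step 6 — Convert to polar: |I| = 0.09225 A, ∠I = -160.1°.

I = 0.09225∠-160.1° A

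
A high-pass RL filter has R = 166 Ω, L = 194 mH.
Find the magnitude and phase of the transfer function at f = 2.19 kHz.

Step 1 — Angular frequency: ω = 2π·2190 = 1.376e+04 rad/s.
Step 2 — Transfer function: H(jω) = jωL/(R + jωL).
Step 3 — Numerator jωL = j·2669; denominator R + jωL = 166 + j2669.
Step 4 — H = 0.9961 + j0.06194.
Step 5 — Magnitude: |H| = 0.9981 (-0.0 dB); phase: φ = 3.6°.

|H| = 0.9981 (-0.0 dB), φ = 3.6°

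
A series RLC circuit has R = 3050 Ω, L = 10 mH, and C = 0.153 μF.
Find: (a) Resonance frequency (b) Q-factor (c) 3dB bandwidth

Step 1 — Resonance: ω₀ = 1/√(LC) = 1/√(0.01·1.53e-07) = 2.557e+04 rad/s.
Step 2 — f₀ = ω₀/(2π) = 4069 Hz.
Step 3 — Series Q: Q = ω₀L/R = 2.557e+04·0.01/3050 = 0.08382.
Step 4 — Bandwidth: Δω = ω₀/Q = 3.05e+05 rad/s; BW = Δω/(2π) = 4.854e+04 Hz.

(a) f₀ = 4069 Hz  (b) Q = 0.08382  (c) BW = 4.854e+04 Hz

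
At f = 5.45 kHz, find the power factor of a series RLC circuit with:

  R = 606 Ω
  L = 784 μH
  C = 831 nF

Step 1 — Angular frequency: ω = 2π·f = 2π·5450 = 3.424e+04 rad/s.
Step 2 — Component impedances:
  R: Z = R = 606 Ω
  L: Z = jωL = j·3.424e+04·0.000784 = 0 + j26.85 Ω
  C: Z = 1/(jωC) = -j/(ω·C) = 0 - j35.14 Ω
Step 3 — Series combination: Z_total = R + L + C = 606 - j8.295 Ω = 606.1∠-0.8° Ω.
Step 4 — Power factor: PF = cos(φ) = Re(Z)/|Z| = 606/606.06 = 0.9999.
Step 5 — Type: Im(Z) = -8.295 ⇒ leading (phase φ = -0.8°).

PF = 0.9999 (leading, φ = -0.8°)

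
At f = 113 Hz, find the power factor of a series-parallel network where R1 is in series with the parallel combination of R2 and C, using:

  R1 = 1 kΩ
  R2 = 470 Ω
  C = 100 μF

Step 1 — Angular frequency: ω = 2π·f = 2π·113 = 710 rad/s.
Step 2 — Component impedances:
  R1: Z = R = 1000 Ω
  R2: Z = R = 470 Ω
  C: Z = 1/(jωC) = -j/(ω·C) = 0 - j14.08 Ω
Step 3 — Parallel branch: R2 || C = 1/(1/R2 + 1/C) = 0.4217 - j14.07 Ω.
Step 4 — Series with R1: Z_total = R1 + (R2 || C) = 1000 - j14.07 Ω = 1001∠-0.8° Ω.
Step 5 — Power factor: PF = cos(φ) = Re(Z)/|Z| = 1000.4/1000.5 = 0.9999.
Step 6 — Type: Im(Z) = -14.07 ⇒ leading (phase φ = -0.8°).

PF = 0.9999 (leading, φ = -0.8°)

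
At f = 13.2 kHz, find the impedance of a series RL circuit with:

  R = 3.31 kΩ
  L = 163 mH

Step 1 — Angular frequency: ω = 2π·f = 2π·1.32e+04 = 8.294e+04 rad/s.
Step 2 — Component impedances:
  R: Z = R = 3310 Ω
  L: Z = jωL = j·8.294e+04·0.163 = 0 + j1.352e+04 Ω
Step 3 — Series combination: Z_total = R + L = 3310 + j1.352e+04 Ω = 1.392e+04∠76.2° Ω.

Z = 3310 + j1.352e+04 Ω = 1.392e+04∠76.2° Ω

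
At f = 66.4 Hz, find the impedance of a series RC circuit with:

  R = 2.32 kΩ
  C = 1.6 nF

Step 1 — Angular frequency: ω = 2π·f = 2π·66.4 = 417.2 rad/s.
Step 2 — Component impedances:
  R: Z = R = 2320 Ω
  C: Z = 1/(jωC) = -j/(ω·C) = 0 - j1.498e+06 Ω
Step 3 — Series combination: Z_total = R + C = 2320 - j1.498e+06 Ω = 1.498e+06∠-89.9° Ω.

Z = 2320 - j1.498e+06 Ω = 1.498e+06∠-89.9° Ω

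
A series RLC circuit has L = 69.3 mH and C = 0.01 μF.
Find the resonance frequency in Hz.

Step 1 — Resonance condition Im(Z)=0 gives ω₀ = 1/√(LC).
Step 2 — ω₀ = 1/√(0.0693·1e-08) = 3.799e+04 rad/s.
Step 3 — f₀ = ω₀/(2π) = 6046 Hz.

f₀ = 6046 Hz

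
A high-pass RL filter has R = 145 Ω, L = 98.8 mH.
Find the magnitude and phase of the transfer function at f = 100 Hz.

Step 1 — Angular frequency: ω = 2π·100 = 628.3 rad/s.
Step 2 — Transfer function: H(jω) = jωL/(R + jωL).
Step 3 — Numerator jωL = j·62.08; denominator R + jωL = 145 + j62.08.
Step 4 — H = 0.1549 + j0.3618.
Step 5 — Magnitude: |H| = 0.3936 (-8.1 dB); phase: φ = 66.8°.

|H| = 0.3936 (-8.1 dB), φ = 66.8°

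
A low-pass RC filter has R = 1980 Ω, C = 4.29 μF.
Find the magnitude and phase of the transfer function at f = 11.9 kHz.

Step 1 — Angular frequency: ω = 2π·1.19e+04 = 7.477e+04 rad/s.
Step 2 — Transfer function: H(jω) = 1/(1 + jωRC).
Step 3 — Denominator: 1 + jωRC = 1 + j·7.477e+04·1980·4.29e-06 = 1 + j635.1.
Step 4 — H = 2.479e-06 - j0.001575.
Step 5 — Magnitude: |H| = 0.001575 (-56.1 dB); phase: φ = -89.9°.

|H| = 0.001575 (-56.1 dB), φ = -89.9°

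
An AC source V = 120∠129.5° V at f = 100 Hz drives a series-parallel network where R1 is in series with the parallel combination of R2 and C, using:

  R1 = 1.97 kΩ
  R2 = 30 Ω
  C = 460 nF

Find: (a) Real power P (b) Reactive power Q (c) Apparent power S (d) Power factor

Step 1 — Angular frequency: ω = 2π·f = 2π·100 = 628.3 rad/s.
Step 2 — Component impedances:
  R1: Z = R = 1970 Ω
  R2: Z = R = 30 Ω
  C: Z = 1/(jωC) = -j/(ω·C) = 0 - j3460 Ω
Step 3 — Parallel branch: R2 || C = 1/(1/R2 + 1/C) = 30 - j0.2601 Ω.
Step 4 — Series with R1: Z_total = R1 + (R2 || C) = 2000 - j0.2601 Ω = 2000∠-0.0° Ω.
Step 5 — Source phasor: V = 120∠129.5° V = -76.33 + j92.59 V.
Step 6 — Current: I = V / Z = -0.03817 + j0.04629 A = 0.06∠129.5° A.
Step 7 — Complex power: S = V·I* = 7.2 - j0.0009364 VA.
Step 8 — Real power: P = Re(S) = 7.2 W.
Step 9 — Reactive power: Q = Im(S) = -0.0009364 VAR.
Step 10 — Apparent power: |S| = 7.2 VA.
Step 11 — Power factor: PF = P/|S| = 1 (leading).

(a) P = 7.2 W  (b) Q = -0.0009364 VAR  (c) S = 7.2 VA  (d) PF = 1 (leading)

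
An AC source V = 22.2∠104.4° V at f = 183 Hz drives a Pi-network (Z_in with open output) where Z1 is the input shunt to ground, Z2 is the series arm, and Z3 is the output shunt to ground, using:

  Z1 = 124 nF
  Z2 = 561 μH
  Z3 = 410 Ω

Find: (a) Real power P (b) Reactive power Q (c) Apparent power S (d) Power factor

Step 1 — Angular frequency: ω = 2π·f = 2π·183 = 1150 rad/s.
Step 2 — Component impedances:
  Z1: Z = 1/(jωC) = -j/(ω·C) = 0 - j7014 Ω
  Z2: Z = jωL = j·1150·0.000561 = 0 + j0.6451 Ω
  Z3: Z = R = 410 Ω
Step 3 — With open output, the series arm Z2 and the output shunt Z3 appear in series to ground: Z2 + Z3 = 410 + j0.6451 Ω.
Step 4 — Parallel with input shunt Z1: Z_in = Z1 || (Z2 + Z3) = 408.7 - j23.25 Ω = 409.3∠-3.3° Ω.
Step 5 — Source phasor: V = 22.2∠104.4° V = -5.521 + j21.5 V.
Step 6 — Current: I = V / Z = -0.01645 + j0.05168 A = 0.05423∠107.7° A.
Step 7 — Complex power: S = V·I* = 1.202 - j0.06838 VA.
Step 8 — Real power: P = Re(S) = 1.202 W.
Step 9 — Reactive power: Q = Im(S) = -0.06838 VAR.
Step 10 — Apparent power: |S| = 1.204 VA.
Step 11 — Power factor: PF = P/|S| = 0.9984 (leading).

(a) P = 1.202 W  (b) Q = -0.06838 VAR  (c) S = 1.204 VA  (d) PF = 0.9984 (leading)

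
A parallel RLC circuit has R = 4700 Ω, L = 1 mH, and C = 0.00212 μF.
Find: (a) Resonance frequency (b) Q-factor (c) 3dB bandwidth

Step 1 — Resonance: ω₀ = 1/√(LC) = 1/√(0.001·2.12e-09) = 6.868e+05 rad/s.
Step 2 — f₀ = ω₀/(2π) = 1.093e+05 Hz.
Step 3 — Parallel Q: Q = R/(ω₀L) = 4700/(6.868e+05·0.001) = 6.843.
Step 4 — Bandwidth: Δω = ω₀/Q = 1.004e+05 rad/s; BW = Δω/(2π) = 1.597e+04 Hz.

(a) f₀ = 1.093e+05 Hz  (b) Q = 6.843  (c) BW = 1.597e+04 Hz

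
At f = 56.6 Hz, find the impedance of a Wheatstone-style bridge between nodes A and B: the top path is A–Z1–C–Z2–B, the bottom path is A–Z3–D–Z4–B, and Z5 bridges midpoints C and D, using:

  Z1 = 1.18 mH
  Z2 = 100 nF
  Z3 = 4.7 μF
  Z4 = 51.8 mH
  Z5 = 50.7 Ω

Step 1 — Angular frequency: ω = 2π·f = 2π·56.6 = 355.6 rad/s.
Step 2 — Component impedances:
  Z1: Z = jωL = j·355.6·0.00118 = 0 + j0.4196 Ω
  Z2: Z = 1/(jωC) = -j/(ω·C) = 0 - j2.812e+04 Ω
  Z3: Z = 1/(jωC) = -j/(ω·C) = 0 - j598.3 Ω
  Z4: Z = jωL = j·355.6·0.0518 = 0 + j18.42 Ω
  Z5: Z = R = 50.7 Ω
Step 3 — Bridge requires nodal analysis (the Z5 bridge couples midpoints C and D, so the two paths cannot be reduced to a simple series/parallel combination). Setting node B to ground and injecting 1 A at node A, the 3-node admittance system at A, C, D solves to V_A = Z_AB = 50.46 + j14.48 Ω = 52.5∠16.0° Ω.

Z = 50.46 + j14.48 Ω = 52.5∠16.0° Ω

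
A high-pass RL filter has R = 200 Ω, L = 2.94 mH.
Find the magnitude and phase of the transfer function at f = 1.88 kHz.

Step 1 — Angular frequency: ω = 2π·1880 = 1.181e+04 rad/s.
Step 2 — Transfer function: H(jω) = jωL/(R + jωL).
Step 3 — Numerator jωL = j·34.73; denominator R + jωL = 200 + j34.73.
Step 4 — H = 0.02927 + j0.1686.
Step 5 — Magnitude: |H| = 0.1711 (-15.3 dB); phase: φ = 80.1°.

|H| = 0.1711 (-15.3 dB), φ = 80.1°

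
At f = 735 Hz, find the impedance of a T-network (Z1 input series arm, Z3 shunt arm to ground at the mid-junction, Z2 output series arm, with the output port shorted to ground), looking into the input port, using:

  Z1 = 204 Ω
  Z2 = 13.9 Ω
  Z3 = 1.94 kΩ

Step 1 — Angular frequency: ω = 2π·f = 2π·735 = 4618 rad/s.
Step 2 — Component impedances:
  Z1: Z = R = 204 Ω
  Z2: Z = R = 13.9 Ω
  Z3: Z = R = 1940 Ω
Step 3 — With the output port shorted to ground, the output series arm Z2 runs from the junction to ground; the shunt arm Z3 also runs from the junction to ground. They appear in parallel: Z3 || Z2 = 13.8 Ω.
Step 4 — Series with input arm Z1: Z_in = Z1 + (Z3 || Z2) = 217.8 Ω = 217.8∠0.0° Ω.

Z = 217.8 Ω = 217.8∠0.0° Ω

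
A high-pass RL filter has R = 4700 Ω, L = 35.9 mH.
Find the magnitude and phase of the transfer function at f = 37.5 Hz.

Step 1 — Angular frequency: ω = 2π·37.5 = 235.6 rad/s.
Step 2 — Transfer function: H(jω) = jωL/(R + jωL).
Step 3 — Numerator jωL = j·8.459; denominator R + jωL = 4700 + j8.459.
Step 4 — H = 3.239e-06 + j0.0018.
Step 5 — Magnitude: |H| = 0.0018 (-54.9 dB); phase: φ = 89.9°.

|H| = 0.0018 (-54.9 dB), φ = 89.9°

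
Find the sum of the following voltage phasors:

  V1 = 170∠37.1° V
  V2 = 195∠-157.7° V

Step 1 — Convert each phasor to rectangular form:
  V1 = 170·(cos(37.1°) + j·sin(37.1°)) = 135.6 + j102.5 V
  V2 = 195·(cos(-157.7°) + j·sin(-157.7°)) = -180.4 - j73.99 V
Step 2 — Sum components: V_total = -44.83 + j28.55 V.
Step 3 — Convert to polar: |V_total| = 53.15 V, ∠V_total = 147.5°.

V_total = 53.15∠147.5° V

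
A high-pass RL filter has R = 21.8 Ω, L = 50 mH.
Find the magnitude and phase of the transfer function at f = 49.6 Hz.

Step 1 — Angular frequency: ω = 2π·49.6 = 311.6 rad/s.
Step 2 — Transfer function: H(jω) = jωL/(R + jωL).
Step 3 — Numerator jωL = j·15.58; denominator R + jωL = 21.8 + j15.58.
Step 4 — H = 0.3382 + j0.4731.
Step 5 — Magnitude: |H| = 0.5815 (-4.7 dB); phase: φ = 54.4°.

|H| = 0.5815 (-4.7 dB), φ = 54.4°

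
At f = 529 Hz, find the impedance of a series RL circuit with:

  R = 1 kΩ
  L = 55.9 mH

Step 1 — Angular frequency: ω = 2π·f = 2π·529 = 3324 rad/s.
Step 2 — Component impedances:
  R: Z = R = 1000 Ω
  L: Z = jωL = j·3324·0.0559 = 0 + j185.8 Ω
Step 3 — Series combination: Z_total = R + L = 1000 + j185.8 Ω = 1017∠10.5° Ω.

Z = 1000 + j185.8 Ω = 1017∠10.5° Ω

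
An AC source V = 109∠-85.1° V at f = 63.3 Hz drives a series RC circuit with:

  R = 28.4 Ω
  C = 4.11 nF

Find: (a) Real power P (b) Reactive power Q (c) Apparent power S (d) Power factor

Step 1 — Angular frequency: ω = 2π·f = 2π·63.3 = 397.7 rad/s.
Step 2 — Component impedances:
  R: Z = R = 28.4 Ω
  C: Z = 1/(jωC) = -j/(ω·C) = 0 - j6.118e+05 Ω
Step 3 — Series combination: Z_total = R + C = 28.4 - j6.118e+05 Ω = 6.118e+05∠-90.0° Ω.
Step 4 — Source phasor: V = 109∠-85.1° V = 9.31 - j108.6 V.
Step 5 — Current: I = V / Z = 0.0001775 + j1.521e-05 A = 0.0001782∠4.9° A.
Step 6 — Complex power: S = V·I* = 9.016e-07 - j0.01942 VA.
Step 7 — Real power: P = Re(S) = 9.016e-07 W.
Step 8 — Reactive power: Q = Im(S) = -0.01942 VAR.
Step 9 — Apparent power: |S| = 0.01942 VA.
Step 10 — Power factor: PF = P/|S| = 4.642e-05 (leading).

(a) P = 9.016e-07 W  (b) Q = -0.01942 VAR  (c) S = 0.01942 VA  (d) PF = 4.642e-05 (leading)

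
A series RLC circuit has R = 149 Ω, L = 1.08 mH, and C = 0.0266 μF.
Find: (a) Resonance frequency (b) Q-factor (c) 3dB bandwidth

Step 1 — Resonance: ω₀ = 1/√(LC) = 1/√(0.00108·2.66e-08) = 1.866e+05 rad/s.
Step 2 — f₀ = ω₀/(2π) = 2.969e+04 Hz.
Step 3 — Series Q: Q = ω₀L/R = 1.866e+05·0.00108/149 = 1.352.
Step 4 — Bandwidth: Δω = ω₀/Q = 1.38e+05 rad/s; BW = Δω/(2π) = 2.196e+04 Hz.

(a) f₀ = 2.969e+04 Hz  (b) Q = 1.352  (c) BW = 2.196e+04 Hz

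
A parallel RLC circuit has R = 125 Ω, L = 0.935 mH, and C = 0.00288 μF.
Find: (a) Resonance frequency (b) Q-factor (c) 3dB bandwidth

Step 1 — Resonance: ω₀ = 1/√(LC) = 1/√(0.000935·2.88e-09) = 6.094e+05 rad/s.
Step 2 — f₀ = ω₀/(2π) = 9.699e+04 Hz.
Step 3 — Parallel Q: Q = R/(ω₀L) = 125/(6.094e+05·0.000935) = 0.2194.
Step 4 — Bandwidth: Δω = ω₀/Q = 2.778e+06 rad/s; BW = Δω/(2π) = 4.421e+05 Hz.

(a) f₀ = 9.699e+04 Hz  (b) Q = 0.2194  (c) BW = 4.421e+05 Hz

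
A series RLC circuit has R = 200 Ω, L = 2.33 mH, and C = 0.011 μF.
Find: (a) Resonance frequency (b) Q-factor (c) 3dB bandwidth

Step 1 — Resonance: ω₀ = 1/√(LC) = 1/√(0.00233·1.1e-08) = 1.975e+05 rad/s.
Step 2 — f₀ = ω₀/(2π) = 3.144e+04 Hz.
Step 3 — Series Q: Q = ω₀L/R = 1.975e+05·0.00233/200 = 2.301.
Step 4 — Bandwidth: Δω = ω₀/Q = 8.584e+04 rad/s; BW = Δω/(2π) = 1.366e+04 Hz.

(a) f₀ = 3.144e+04 Hz  (b) Q = 2.301  (c) BW = 1.366e+04 Hz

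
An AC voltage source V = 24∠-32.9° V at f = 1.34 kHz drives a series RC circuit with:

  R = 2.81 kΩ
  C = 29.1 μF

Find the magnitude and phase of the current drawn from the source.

Step 1 — Angular frequency: ω = 2π·f = 2π·1340 = 8419 rad/s.
Step 2 — Component impedances:
  R: Z = R = 2810 Ω
  C: Z = 1/(jωC) = -j/(ω·C) = 0 - j4.082 Ω
Step 3 — Series combination: Z_total = R + C = 2810 - j4.082 Ω = 2810∠-0.1° Ω.
Step 4 — Source phasor: V = 24∠-32.9° V = 20.15 - j13.04 V.
Step 5 — Ohm's law: I = V / Z_total = (20.15 - j13.04) / (2810 - j4.082) = 0.007178 - j0.004629 A.
Step 6 — Convert to polar: |I| = 0.008541 A, ∠I = -32.8°.

I = 0.008541∠-32.8° A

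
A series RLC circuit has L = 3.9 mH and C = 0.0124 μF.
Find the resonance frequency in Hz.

Step 1 — Resonance condition Im(Z)=0 gives ω₀ = 1/√(LC).
Step 2 — ω₀ = 1/√(0.0039·1.24e-08) = 1.438e+05 rad/s.
Step 3 — f₀ = ω₀/(2π) = 2.289e+04 Hz.

f₀ = 2.289e+04 Hz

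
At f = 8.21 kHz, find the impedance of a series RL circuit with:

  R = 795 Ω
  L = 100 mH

Step 1 — Angular frequency: ω = 2π·f = 2π·8210 = 5.158e+04 rad/s.
Step 2 — Component impedances:
  R: Z = R = 795 Ω
  L: Z = jωL = j·5.158e+04·0.1 = 0 + j5158 Ω
Step 3 — Series combination: Z_total = R + L = 795 + j5158 Ω = 5219∠81.2° Ω.

Z = 795 + j5158 Ω = 5219∠81.2° Ω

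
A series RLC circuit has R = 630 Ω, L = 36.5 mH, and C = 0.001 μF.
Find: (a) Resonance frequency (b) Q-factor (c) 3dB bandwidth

Step 1 — Resonance condition Im(Z)=0 gives ω₀ = 1/√(LC).
Step 2 — ω₀ = 1/√(0.0365·1e-09) = 1.655e+05 rad/s.
Step 3 — f₀ = ω₀/(2π) = 2.634e+04 Hz.
Step 4 — Series Q: Q = ω₀L/R = 1.655e+05·0.0365/630 = 9.59.
Step 5 — 3dB bandwidth: Δω = ω₀/Q = 1.726e+04 rad/s; BW = Δω/(2π) = 2747 Hz.

(a) f₀ = 2.634e+04 Hz  (b) Q = 9.59  (c) BW = 2747 Hz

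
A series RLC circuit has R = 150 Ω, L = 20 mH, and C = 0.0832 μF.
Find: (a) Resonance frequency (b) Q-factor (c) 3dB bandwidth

Step 1 — Resonance: ω₀ = 1/√(LC) = 1/√(0.02·8.32e-08) = 2.451e+04 rad/s.
Step 2 — f₀ = ω₀/(2π) = 3902 Hz.
Step 3 — Series Q: Q = ω₀L/R = 2.451e+04·0.02/150 = 3.269.
Step 4 — Bandwidth: Δω = ω₀/Q = 7500 rad/s; BW = Δω/(2π) = 1194 Hz.

(a) f₀ = 3902 Hz  (b) Q = 3.269  (c) BW = 1194 Hz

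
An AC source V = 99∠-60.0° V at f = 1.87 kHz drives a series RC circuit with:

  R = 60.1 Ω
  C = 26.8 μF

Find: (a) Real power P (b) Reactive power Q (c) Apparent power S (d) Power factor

Step 1 — Angular frequency: ω = 2π·f = 2π·1870 = 1.175e+04 rad/s.
Step 2 — Component impedances:
  R: Z = R = 60.1 Ω
  C: Z = 1/(jωC) = -j/(ω·C) = 0 - j3.176 Ω
Step 3 — Series combination: Z_total = R + C = 60.1 - j3.176 Ω = 60.18∠-3.0° Ω.
Step 4 — Source phasor: V = 99∠-60.0° V = 49.5 - j85.74 V.
Step 5 — Current: I = V / Z = 0.8965 - j1.379 A = 1.645∠-57.0° A.
Step 6 — Complex power: S = V·I* = 162.6 - j8.593 VA.
Step 7 — Real power: P = Re(S) = 162.6 W.
Step 8 — Reactive power: Q = Im(S) = -8.593 VAR.
Step 9 — Apparent power: |S| = 162.9 VA.
Step 10 — Power factor: PF = P/|S| = 0.9986 (leading).

(a) P = 162.6 W  (b) Q = -8.593 VAR  (c) S = 162.9 VA  (d) PF = 0.9986 (leading)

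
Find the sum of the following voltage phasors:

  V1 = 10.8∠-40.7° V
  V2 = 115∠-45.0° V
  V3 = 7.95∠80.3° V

Step 1 — Convert each phasor to rectangular form:
  V1 = 10.8·(cos(-40.7°) + j·sin(-40.7°)) = 8.188 - j7.043 V
  V2 = 115·(cos(-45.0°) + j·sin(-45.0°)) = 81.32 - j81.32 V
  V3 = 7.95·(cos(80.3°) + j·sin(80.3°)) = 1.339 + j7.836 V
Step 2 — Sum components: V_total = 90.84 - j80.52 V.
Step 3 — Convert to polar: |V_total| = 121.4 V, ∠V_total = -41.6°.

V_total = 121.4∠-41.6° V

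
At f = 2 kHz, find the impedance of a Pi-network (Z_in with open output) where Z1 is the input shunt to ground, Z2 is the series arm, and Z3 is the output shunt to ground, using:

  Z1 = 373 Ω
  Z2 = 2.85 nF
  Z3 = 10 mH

Step 1 — Angular frequency: ω = 2π·f = 2π·2000 = 1.257e+04 rad/s.
Step 2 — Component impedances:
  Z1: Z = R = 373 Ω
  Z2: Z = 1/(jωC) = -j/(ω·C) = 0 - j2.792e+04 Ω
  Z3: Z = jωL = j·1.257e+04·0.01 = 0 + j125.7 Ω
Step 3 — With open output, the series arm Z2 and the output shunt Z3 appear in series to ground: Z2 + Z3 = 0 - j2.78e+04 Ω.
Step 4 — Parallel with input shunt Z1: Z_in = Z1 || (Z2 + Z3) = 372.9 - j5.004 Ω = 373∠-0.8° Ω.

Z = 372.9 - j5.004 Ω = 373∠-0.8° Ω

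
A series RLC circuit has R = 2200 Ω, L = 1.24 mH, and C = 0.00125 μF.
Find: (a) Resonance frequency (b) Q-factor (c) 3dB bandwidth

Step 1 — Resonance: ω₀ = 1/√(LC) = 1/√(0.00124·1.25e-09) = 8.032e+05 rad/s.
Step 2 — f₀ = ω₀/(2π) = 1.278e+05 Hz.
Step 3 — Series Q: Q = ω₀L/R = 8.032e+05·0.00124/2200 = 0.4527.
Step 4 — Bandwidth: Δω = ω₀/Q = 1.774e+06 rad/s; BW = Δω/(2π) = 2.824e+05 Hz.

(a) f₀ = 1.278e+05 Hz  (b) Q = 0.4527  (c) BW = 2.824e+05 Hz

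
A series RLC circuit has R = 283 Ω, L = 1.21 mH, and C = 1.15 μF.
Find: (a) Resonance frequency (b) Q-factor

Step 1 — Resonance condition Im(Z)=0 gives ω₀ = 1/√(LC).
Step 2 — ω₀ = 1/√(0.00121·1.15e-06) = 2.681e+04 rad/s.
Step 3 — f₀ = ω₀/(2π) = 4267 Hz.
Step 4 — Series Q: Q = ω₀L/R = 2.681e+04·0.00121/283 = 0.1146.

(a) f₀ = 4267 Hz  (b) Q = 0.1146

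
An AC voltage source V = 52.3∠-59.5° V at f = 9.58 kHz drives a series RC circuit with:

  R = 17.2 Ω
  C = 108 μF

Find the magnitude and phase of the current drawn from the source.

Step 1 — Angular frequency: ω = 2π·f = 2π·9580 = 6.019e+04 rad/s.
Step 2 — Component impedances:
  R: Z = R = 17.2 Ω
  C: Z = 1/(jωC) = -j/(ω·C) = 0 - j0.1538 Ω
Step 3 — Series combination: Z_total = R + C = 17.2 - j0.1538 Ω = 17.2∠-0.5° Ω.
Step 4 — Source phasor: V = 52.3∠-59.5° V = 26.54 - j45.06 V.
Step 5 — Ohm's law: I = V / Z_total = (26.54 - j45.06) / (17.2 - j0.1538) = 1.567 - j2.606 A.
Step 6 — Convert to polar: |I| = 3.041 A, ∠I = -59.0°.

I = 3.041∠-59.0° A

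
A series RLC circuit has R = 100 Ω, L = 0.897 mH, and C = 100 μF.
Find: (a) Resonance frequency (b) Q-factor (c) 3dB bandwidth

Step 1 — Resonance: ω₀ = 1/√(LC) = 1/√(0.000897·0.0001) = 3339 rad/s.
Step 2 — f₀ = ω₀/(2π) = 531.4 Hz.
Step 3 — Series Q: Q = ω₀L/R = 3339·0.000897/100 = 0.02995.
Step 4 — Bandwidth: Δω = ω₀/Q = 1.115e+05 rad/s; BW = Δω/(2π) = 1.774e+04 Hz.

(a) f₀ = 531.4 Hz  (b) Q = 0.02995  (c) BW = 1.774e+04 Hz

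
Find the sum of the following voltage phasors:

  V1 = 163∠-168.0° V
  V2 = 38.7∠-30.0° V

Step 1 — Convert each phasor to rectangular form:
  V1 = 163·(cos(-168.0°) + j·sin(-168.0°)) = -159.4 - j33.89 V
  V2 = 38.7·(cos(-30.0°) + j·sin(-30.0°)) = 33.52 - j19.35 V
Step 2 — Sum components: V_total = -125.9 - j53.24 V.
Step 3 — Convert to polar: |V_total| = 136.7 V, ∠V_total = -157.1°.

V_total = 136.7∠-157.1° V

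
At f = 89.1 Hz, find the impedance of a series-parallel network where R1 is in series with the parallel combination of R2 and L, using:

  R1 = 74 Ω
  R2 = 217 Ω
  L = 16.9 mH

Step 1 — Angular frequency: ω = 2π·f = 2π·89.1 = 559.8 rad/s.
Step 2 — Component impedances:
  R1: Z = R = 74 Ω
  R2: Z = R = 217 Ω
  L: Z = jωL = j·559.8·0.0169 = 0 + j9.461 Ω
Step 3 — Parallel branch: R2 || L = 1/(1/R2 + 1/L) = 0.4117 + j9.443 Ω.
Step 4 — Series with R1: Z_total = R1 + (R2 || L) = 74.41 + j9.443 Ω = 75.01∠7.2° Ω.

Z = 74.41 + j9.443 Ω = 75.01∠7.2° Ω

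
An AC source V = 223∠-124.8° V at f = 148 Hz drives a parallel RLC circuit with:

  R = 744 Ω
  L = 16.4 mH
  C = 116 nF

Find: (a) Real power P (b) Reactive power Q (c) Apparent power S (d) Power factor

Step 1 — Angular frequency: ω = 2π·f = 2π·148 = 929.9 rad/s.
Step 2 — Component impedances:
  R: Z = R = 744 Ω
  L: Z = jωL = j·929.9·0.0164 = 0 + j15.25 Ω
  C: Z = 1/(jωC) = -j/(ω·C) = 0 - j9270 Ω
Step 3 — Parallel combination: 1/Z_total = 1/R + 1/L + 1/C; Z_total = 0.3135 + j15.27 Ω = 15.27∠88.8° Ω.
Step 4 — Source phasor: V = 223∠-124.8° V = -127.3 - j183.1 V.
Step 5 — Current: I = V / Z = -12.16 + j8.085 A = 14.6∠146.4° A.
Step 6 — Complex power: S = V·I* = 66.84 + j3255 VA.
Step 7 — Real power: P = Re(S) = 66.84 W.
Step 8 — Reactive power: Q = Im(S) = 3255 VAR.
Step 9 — Apparent power: |S| = 3256 VA.
Step 10 — Power factor: PF = P/|S| = 0.02053 (lagging).

(a) P = 66.84 W  (b) Q = 3255 VAR  (c) S = 3256 VA  (d) PF = 0.02053 (lagging)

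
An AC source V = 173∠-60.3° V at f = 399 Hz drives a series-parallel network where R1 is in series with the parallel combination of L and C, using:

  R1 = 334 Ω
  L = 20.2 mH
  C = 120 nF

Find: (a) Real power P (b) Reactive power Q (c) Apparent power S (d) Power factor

Step 1 — Angular frequency: ω = 2π·f = 2π·399 = 2507 rad/s.
Step 2 — Component impedances:
  R1: Z = R = 334 Ω
  L: Z = jωL = j·2507·0.0202 = 0 + j50.64 Ω
  C: Z = 1/(jωC) = -j/(ω·C) = 0 - j3324 Ω
Step 3 — Parallel branch: L || C = 1/(1/L + 1/C) = 0 + j51.42 Ω.
Step 4 — Series with R1: Z_total = R1 + (L || C) = 334 + j51.42 Ω = 337.9∠8.8° Ω.
Step 5 — Source phasor: V = 173∠-60.3° V = 85.71 - j150.3 V.
Step 6 — Current: I = V / Z = 0.183 - j0.4781 A = 0.5119∠-69.1° A.
Step 7 — Complex power: S = V·I* = 87.53 + j13.48 VA.
Step 8 — Real power: P = Re(S) = 87.53 W.
Step 9 — Reactive power: Q = Im(S) = 13.48 VAR.
Step 10 — Apparent power: |S| = 88.56 VA.
Step 11 — Power factor: PF = P/|S| = 0.9884 (lagging).

(a) P = 87.53 W  (b) Q = 13.48 VAR  (c) S = 88.56 VA  (d) PF = 0.9884 (lagging)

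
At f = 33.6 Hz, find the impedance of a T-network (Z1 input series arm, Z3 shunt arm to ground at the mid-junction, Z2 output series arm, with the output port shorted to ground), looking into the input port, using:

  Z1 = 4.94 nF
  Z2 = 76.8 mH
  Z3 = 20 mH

Step 1 — Angular frequency: ω = 2π·f = 2π·33.6 = 211.1 rad/s.
Step 2 — Component impedances:
  Z1: Z = 1/(jωC) = -j/(ω·C) = 0 - j9.589e+05 Ω
  Z2: Z = jωL = j·211.1·0.0768 = 0 + j16.21 Ω
  Z3: Z = jωL = j·211.1·0.02 = 0 + j4.222 Ω
Step 3 — With the output port shorted to ground, the output series arm Z2 runs from the junction to ground; the shunt arm Z3 also runs from the junction to ground. They appear in parallel: Z3 || Z2 = 0 + j3.35 Ω.
Step 4 — Series with input arm Z1: Z_in = Z1 + (Z3 || Z2) = 0 - j9.589e+05 Ω = 9.589e+05∠-90.0° Ω.

Z = 0 - j9.589e+05 Ω = 9.589e+05∠-90.0° Ω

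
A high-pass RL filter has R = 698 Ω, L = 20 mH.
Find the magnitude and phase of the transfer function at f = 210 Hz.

Step 1 — Angular frequency: ω = 2π·210 = 1319 rad/s.
Step 2 — Transfer function: H(jω) = jωL/(R + jωL).
Step 3 — Numerator jωL = j·26.39; denominator R + jωL = 698 + j26.39.
Step 4 — H = 0.001427 + j0.03775.
Step 5 — Magnitude: |H| = 0.03778 (-28.5 dB); phase: φ = 87.8°.

|H| = 0.03778 (-28.5 dB), φ = 87.8°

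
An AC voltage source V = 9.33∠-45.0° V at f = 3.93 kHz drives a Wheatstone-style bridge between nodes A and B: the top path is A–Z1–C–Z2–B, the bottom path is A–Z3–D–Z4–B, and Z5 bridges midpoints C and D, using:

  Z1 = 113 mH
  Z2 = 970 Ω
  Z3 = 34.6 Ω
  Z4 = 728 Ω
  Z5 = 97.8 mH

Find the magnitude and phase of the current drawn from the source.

Step 1 — Angular frequency: ω = 2π·f = 2π·3930 = 2.469e+04 rad/s.
Step 2 — Component impedances:
  Z1: Z = jωL = j·2.469e+04·0.113 = 0 + j2790 Ω
  Z2: Z = R = 970 Ω
  Z3: Z = R = 34.6 Ω
  Z4: Z = R = 728 Ω
  Z5: Z = jωL = j·2.469e+04·0.0978 = 0 + j2415 Ω
Step 3 — Bridge requires nodal analysis (the Z5 bridge couples midpoints C and D, so the two paths cannot be reduced to a simple series/parallel combination). Setting node B to ground and injecting 1 A at node A, the 3-node admittance system at A, C, D solves to V_A = Z_AB = 556.6 + j156.5 Ω = 578.2∠15.7° Ω.
Step 4 — Source phasor: V = 9.33∠-45.0° V = 6.597 - j6.597 V.
Step 5 — Ohm's law: I = V / Z_total = (6.597 - j6.597) / (556.6 + j156.5) = 0.007896 - j0.01407 A.
Step 6 — Convert to polar: |I| = 0.01614 A, ∠I = -60.7°.

I = 0.01614∠-60.7° A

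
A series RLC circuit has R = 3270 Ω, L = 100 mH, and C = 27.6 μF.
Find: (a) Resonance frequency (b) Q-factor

Step 1 — Resonance condition Im(Z)=0 gives ω₀ = 1/√(LC).
Step 2 — ω₀ = 1/√(0.1·2.76e-05) = 601.9 rad/s.
Step 3 — f₀ = ω₀/(2π) = 95.8 Hz.
Step 4 — Series Q: Q = ω₀L/R = 601.9·0.1/3270 = 0.01841.

(a) f₀ = 95.8 Hz  (b) Q = 0.01841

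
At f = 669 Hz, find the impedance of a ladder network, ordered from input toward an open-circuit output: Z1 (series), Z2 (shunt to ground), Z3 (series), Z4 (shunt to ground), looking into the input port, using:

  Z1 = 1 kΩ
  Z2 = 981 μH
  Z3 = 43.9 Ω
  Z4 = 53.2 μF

Step 1 — Angular frequency: ω = 2π·f = 2π·669 = 4203 rad/s.
Step 2 — Component impedances:
  Z1: Z = R = 1000 Ω
  Z2: Z = jωL = j·4203·0.000981 = 0 + j4.124 Ω
  Z3: Z = R = 43.9 Ω
  Z4: Z = 1/(jωC) = -j/(ω·C) = 0 - j4.472 Ω
Step 3 — Ladder network (open output): work backward from the far end, alternating series and parallel combinations. Z_in = 1000 + j4.127 Ω = 1000∠0.2° Ω.

Z = 1000 + j4.127 Ω = 1000∠0.2° Ω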